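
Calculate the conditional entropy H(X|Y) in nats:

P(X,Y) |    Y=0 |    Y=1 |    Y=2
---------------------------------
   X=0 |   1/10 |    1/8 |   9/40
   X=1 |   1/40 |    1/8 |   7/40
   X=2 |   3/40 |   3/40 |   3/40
1.0250 nats

Using the chain rule: H(X|Y) = H(X,Y) - H(Y)

First, compute H(X,Y) = 2.0658 nats

Marginal P(Y) = (1/5, 13/40, 19/40)
H(Y) = 1.0408 nats

H(X|Y) = H(X,Y) - H(Y) = 2.0658 - 1.0408 = 1.0250 nats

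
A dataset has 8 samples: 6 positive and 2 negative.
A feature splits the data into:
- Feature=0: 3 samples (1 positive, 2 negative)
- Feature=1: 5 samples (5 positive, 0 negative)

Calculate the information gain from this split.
0.4669 bits

Information Gain = H(Y) - H(Y|Feature)

Before split:
P(positive) = 6/8 = 0.7500
H(Y) = 0.8113 bits

After split:
Feature=0: H = 0.9183 bits (weight = 3/8)
Feature=1: H = 0.0000 bits (weight = 5/8)
H(Y|Feature) = (3/8)×0.9183 + (5/8)×0.0000 = 0.3444 bits

Information Gain = 0.8113 - 0.3444 = 0.4669 bits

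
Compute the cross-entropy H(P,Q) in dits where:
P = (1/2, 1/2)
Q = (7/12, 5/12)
0.3071 dits

Cross-entropy: H(P,Q) = -Σ p(x) log q(x)

Alternatively: H(P,Q) = H(P) + D_KL(P||Q)
H(P) = 0.3010 dits
D_KL(P||Q) = 0.0061 dits

H(P,Q) = 0.3010 + 0.0061 = 0.3071 dits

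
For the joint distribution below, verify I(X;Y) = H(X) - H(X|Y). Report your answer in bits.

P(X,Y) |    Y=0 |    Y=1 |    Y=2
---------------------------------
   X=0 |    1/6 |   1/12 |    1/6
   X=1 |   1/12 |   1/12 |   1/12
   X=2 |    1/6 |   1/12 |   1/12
I(X;Y) = 0.0242 bits

Mutual information has multiple equivalent forms:
- I(X;Y) = H(X) - H(X|Y)
- I(X;Y) = H(Y) - H(Y|X)
- I(X;Y) = H(X) + H(Y) - H(X,Y)

Computing all quantities:
H(X) = 1.5546, H(Y) = 1.5546, H(X,Y) = 3.0850
H(X|Y) = 1.5304, H(Y|X) = 1.5304

Verification:
H(X) - H(X|Y) = 1.5546 - 1.5304 = 0.0242
H(Y) - H(Y|X) = 1.5546 - 1.5304 = 0.0242
H(X) + H(Y) - H(X,Y) = 1.5546 + 1.5546 - 3.0850 = 0.0242

All forms give I(X;Y) = 0.0242 bits. ✓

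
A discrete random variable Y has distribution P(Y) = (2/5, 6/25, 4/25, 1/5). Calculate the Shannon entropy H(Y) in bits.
1.9103 bits

Shannon entropy is H(X) = -Σ p(x) log p(x).

For P = (2/5, 6/25, 4/25, 1/5):
H = -2/5 × log_2(2/5) -6/25 × log_2(6/25) -4/25 × log_2(4/25) -1/5 × log_2(1/5)
H = 1.9103 bits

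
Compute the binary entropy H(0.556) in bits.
0.9909 bits

The binary entropy function is:
H(p) = -p log(p) - (1-p) log(1-p)

H(0.556) = -0.556 × log_2(0.556) - 0.444 × log_2(0.444)
H(0.556) = 0.9909 bits

Note: Binary entropy is maximized at p=0.5 (H=1 bit) and minimized at p=0 or p=1 (H=0).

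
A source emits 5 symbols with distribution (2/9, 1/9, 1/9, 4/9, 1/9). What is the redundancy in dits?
0.0792 dits

Redundancy measures how far a source is from maximum entropy:
R = H_max - H(X)

Maximum entropy for 5 symbols: H_max = log_10(5) = 0.6990 dits
Actual entropy: H(X) = 0.6198 dits
Redundancy: R = 0.6990 - 0.6198 = 0.0792 dits

This redundancy represents potential for compression: the source could be compressed by 0.0792 dits per symbol.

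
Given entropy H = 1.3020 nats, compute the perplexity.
3.6766

Perplexity is e^H (or exp(H) for natural log).

H = 1.3020 nats
Perplexity = e^1.3020 = 3.6766

Interpretation: The model's uncertainty is equivalent to choosing uniformly among 3.7 options.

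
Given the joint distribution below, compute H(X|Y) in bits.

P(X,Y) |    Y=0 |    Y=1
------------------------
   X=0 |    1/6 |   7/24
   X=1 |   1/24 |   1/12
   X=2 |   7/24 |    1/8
1.3326 bits

Using the chain rule: H(X|Y) = H(X,Y) - H(Y)

First, compute H(X,Y) = 2.3326 bits

Marginal P(Y) = (1/2, 1/2)
H(Y) = 1.0000 bits

H(X|Y) = H(X,Y) - H(Y) = 2.3326 - 1.0000 = 1.3326 bits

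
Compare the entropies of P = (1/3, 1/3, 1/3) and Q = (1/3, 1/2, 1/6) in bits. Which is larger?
P

Computing entropies in bits:
H(P) = 1.5850
H(Q) = 1.4591

Distribution P has higher entropy.

Intuition: The distribution closer to uniform (more spread out) has higher entropy.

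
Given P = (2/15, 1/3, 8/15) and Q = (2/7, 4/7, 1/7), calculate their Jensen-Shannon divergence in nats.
0.0900 nats

Jensen-Shannon divergence is:
JSD(P||Q) = 0.5 × D_KL(P||M) + 0.5 × D_KL(Q||M)
where M = 0.5 × (P + Q) is the mixture distribution.

M = 0.5 × (2/15, 1/3, 8/15) + 0.5 × (2/7, 4/7, 1/7) = (0.209524, 0.452381, 0.338095)

D_KL(P||M) = 0.0810 nats
D_KL(Q||M) = 0.0990 nats

JSD(P||Q) = 0.5 × 0.0810 + 0.5 × 0.0990 = 0.0900 nats

Unlike KL divergence, JSD is symmetric and bounded: 0 ≤ JSD ≤ log(2).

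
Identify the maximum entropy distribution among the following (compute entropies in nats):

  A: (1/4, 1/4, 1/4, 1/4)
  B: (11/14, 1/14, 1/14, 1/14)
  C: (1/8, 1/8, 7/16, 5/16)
A

For a discrete distribution over n outcomes, entropy is maximized by the uniform distribution.

Computing entropies:
H(A) = 1.3863 nats
H(B) = 0.7550 nats
H(C) = 1.2450 nats

The uniform distribution (where all probabilities equal 1/4) achieves the maximum entropy of log_e(4) = 1.3863 nats.

Distribution A has the highest entropy.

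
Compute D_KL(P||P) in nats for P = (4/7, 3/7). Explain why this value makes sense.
0.0000 nats

KL divergence satisfies the Gibbs inequality: D_KL(P||Q) ≥ 0 for all distributions P, Q.

D_KL(P||Q) = Σ p(x) log(p(x)/q(x))
Each term is p(x) × log_e(p(x)/p(x)) = p(x) × log_e(1) = 0, so the sum is 0.
D_KL(P||Q) = 0.0000 nats

When P = Q, the KL divergence is exactly 0, as there is no 'divergence' between identical distributions.

This non-negativity is a fundamental property: relative entropy cannot be negative because it measures how different Q is from P.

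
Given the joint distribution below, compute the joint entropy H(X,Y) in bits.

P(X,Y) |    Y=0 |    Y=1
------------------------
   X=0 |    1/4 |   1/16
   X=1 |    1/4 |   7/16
1.7718 bits

Joint entropy is H(X,Y) = -Σ_{x,y} p(x,y) log p(x,y).

Summing over all non-zero entries:
H(X,Y) = -[1/4·log_2(1/4) + 1/16·log_2(1/16) + 1/4·log_2(1/4) + 7/16·log_2(7/16)]
H(X,Y) = 1.7718 bits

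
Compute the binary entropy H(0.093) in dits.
0.1344 dits

The binary entropy function is:
H(p) = -p log(p) - (1-p) log(1-p)

H(0.093) = -0.093 × log_10(0.093) - 0.907 × log_10(0.907)
H(0.093) = 0.1344 dits

Note: Binary entropy is maximized at p=0.5 (H=1 bit) and minimized at p=0 or p=1 (H=0).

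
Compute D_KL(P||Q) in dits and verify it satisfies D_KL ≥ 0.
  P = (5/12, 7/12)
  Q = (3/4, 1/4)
0.1083 dits

KL divergence satisfies the Gibbs inequality: D_KL(P||Q) ≥ 0 for all distributions P, Q.

D_KL(P||Q) = Σ p(x) log(p(x)/q(x))
Term by term:
  x=0: 5/12 × log_10[(5/12)/(3/4)] = -0.1064
  x=1: 7/12 × log_10[(7/12)/(1/4)] = 0.2147
D_KL(P||Q) = 0.1083 dits

D_KL(P||Q) = 0.1083 ≥ 0 ✓

This non-negativity is a fundamental property: relative entropy cannot be negative because it measures how different Q is from P.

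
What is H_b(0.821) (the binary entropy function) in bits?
0.6779 bits

The binary entropy function is:
H(p) = -p log(p) - (1-p) log(1-p)

H(0.821) = -0.821 × log_2(0.821) - 0.179 × log_2(0.179)
H(0.821) = 0.6779 bits

Note: Binary entropy is maximized at p=0.5 (H=1 bit) and minimized at p=0 or p=1 (H=0).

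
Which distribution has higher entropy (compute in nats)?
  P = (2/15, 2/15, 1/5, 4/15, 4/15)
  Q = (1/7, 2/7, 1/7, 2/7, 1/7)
P

Computing entropies in nats:
H(P) = 1.5641
H(Q) = 1.5498

Distribution P has higher entropy.

Intuition: The distribution closer to uniform (more spread out) has higher entropy.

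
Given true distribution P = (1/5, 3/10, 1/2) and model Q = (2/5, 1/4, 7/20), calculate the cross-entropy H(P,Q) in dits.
0.4882 dits

Cross-entropy: H(P,Q) = -Σ p(x) log q(x)

Alternatively: H(P,Q) = H(P) + D_KL(P||Q)
H(P) = 0.4472 dits
D_KL(P||Q) = 0.0410 dits

H(P,Q) = 0.4472 + 0.0410 = 0.4882 dits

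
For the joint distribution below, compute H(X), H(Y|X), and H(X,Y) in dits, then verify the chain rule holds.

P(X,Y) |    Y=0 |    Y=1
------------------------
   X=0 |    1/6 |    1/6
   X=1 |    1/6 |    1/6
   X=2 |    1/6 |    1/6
H(X,Y) = 0.7782, H(X) = 0.4771, H(Y|X) = 0.3010 (all in dits)

Chain rule: H(X,Y) = H(X) + H(Y|X)

Left side — joint entropy directly:
H(X,Y) = -Σ p(x,y) log p(x,y) = 0.7782 dits

Right side — compute H(Y|X) from the conditional distributions:
P(X) = (1/3, 1/3, 1/3), so H(X) = 0.4771 dits
H(Y|X) = Σ_x P(X=x) · H(Y|X=x):
  P(Y|X=0) = (1/2, 1/2), H(Y|X=0) = 0.3010, weight P(X=0) = 1/3
  P(Y|X=1) = (1/2, 1/2), H(Y|X=1) = 0.3010, weight P(X=1) = 1/3
  P(Y|X=2) = (1/2, 1/2), H(Y|X=2) = 0.3010, weight P(X=2) = 1/3
H(Y|X) = 0.3010 dits

H(X) + H(Y|X) = 0.4771 + 0.3010 = 0.7782 dits

Both sides equal 0.7782 dits. ✓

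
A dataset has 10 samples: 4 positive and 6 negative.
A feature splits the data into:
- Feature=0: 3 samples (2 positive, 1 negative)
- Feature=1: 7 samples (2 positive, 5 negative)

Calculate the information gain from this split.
0.0913 bits

Information Gain = H(Y) - H(Y|Feature)

Before split:
P(positive) = 4/10 = 0.4000
H(Y) = 0.9710 bits

After split:
Feature=0: H = 0.9183 bits (weight = 3/10)
Feature=1: H = 0.8631 bits (weight = 7/10)
H(Y|Feature) = (3/10)×0.9183 + (7/10)×0.8631 = 0.8797 bits

Information Gain = 0.9710 - 0.8797 = 0.0913 bits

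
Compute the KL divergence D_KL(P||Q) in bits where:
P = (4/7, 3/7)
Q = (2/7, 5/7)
0.2556 bits

KL divergence: D_KL(P||Q) = Σ p(x) log(p(x)/q(x))

Computing term by term:
  x=0: 4/7 × log_2[(4/7)/(2/7)] = 4/7 × 1.0000 = 0.5714
  x=1: 3/7 × log_2[(3/7)/(5/7)] = 3/7 × -0.7370 = -0.3158

D_KL(P||Q) = 0.2556 bits

Note: KL divergence is always non-negative and equals 0 iff P = Q.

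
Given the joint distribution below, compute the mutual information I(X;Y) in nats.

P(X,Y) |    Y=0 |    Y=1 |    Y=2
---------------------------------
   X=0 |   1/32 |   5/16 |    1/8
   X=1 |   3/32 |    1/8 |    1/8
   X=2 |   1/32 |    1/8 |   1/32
0.0565 nats

Mutual information: I(X;Y) = H(X) + H(Y) - H(X,Y)

Marginals:
P(X) = (15/32, 11/32, 3/16), H(X) = 1.0361 nats
P(Y) = (5/32, 9/16, 9/32), H(Y) = 0.9705 nats

Joint entropy: H(X,Y) = 1.9500 nats

I(X;Y) = 1.0361 + 0.9705 - 1.9500 = 0.0565 nats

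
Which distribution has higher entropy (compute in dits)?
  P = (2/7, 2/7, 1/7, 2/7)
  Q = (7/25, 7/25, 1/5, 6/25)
Q

Computing entropies in dits:
H(P) = 0.5871
H(Q) = 0.5981

Distribution Q has higher entropy.

Intuition: The distribution closer to uniform (more spread out) has higher entropy.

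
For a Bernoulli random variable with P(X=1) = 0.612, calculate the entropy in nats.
0.6678 nats

The binary entropy function is:
H(p) = -p log(p) - (1-p) log(1-p)

H(0.612) = -0.612 × log_e(0.612) - 0.388 × log_e(0.388)
H(0.612) = 0.6678 nats

Note: Binary entropy is maximized at p=0.5 (H=1 bit) and minimized at p=0 or p=1 (H=0).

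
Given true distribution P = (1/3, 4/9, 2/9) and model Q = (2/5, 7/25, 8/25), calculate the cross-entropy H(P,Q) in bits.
1.6222 bits

Cross-entropy: H(P,Q) = -Σ p(x) log q(x)

Alternatively: H(P,Q) = H(P) + D_KL(P||Q)
H(P) = 1.5305 bits
D_KL(P||Q) = 0.0917 bits

H(P,Q) = 1.5305 + 0.0917 = 1.6222 bits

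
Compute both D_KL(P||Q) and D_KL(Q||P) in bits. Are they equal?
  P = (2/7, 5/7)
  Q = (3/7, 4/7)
D_KL(P||Q) = 0.0628, D_KL(Q||P) = 0.0667

KL divergence is not symmetric: D_KL(P||Q) ≠ D_KL(Q||P) in general.

D_KL(P||Q) = 0.0628 bits
D_KL(Q||P) = 0.0667 bits

No, they are not equal!

This asymmetry is why KL divergence is not a true distance metric.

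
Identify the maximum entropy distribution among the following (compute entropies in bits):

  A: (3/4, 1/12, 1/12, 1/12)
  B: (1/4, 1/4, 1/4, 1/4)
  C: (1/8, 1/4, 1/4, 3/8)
B

For a discrete distribution over n outcomes, entropy is maximized by the uniform distribution.

Computing entropies:
H(A) = 1.2075 bits
H(B) = 2.0000 bits
H(C) = 1.9056 bits

The uniform distribution (where all probabilities equal 1/4) achieves the maximum entropy of log_2(4) = 2.0000 bits.

Distribution B has the highest entropy.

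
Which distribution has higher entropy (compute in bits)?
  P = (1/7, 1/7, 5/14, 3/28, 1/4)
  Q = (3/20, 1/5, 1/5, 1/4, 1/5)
Q

Computing entropies in bits:
H(P) = 2.1779
H(Q) = 2.3037

Distribution Q has higher entropy.

Intuition: The distribution closer to uniform (more spread out) has higher entropy.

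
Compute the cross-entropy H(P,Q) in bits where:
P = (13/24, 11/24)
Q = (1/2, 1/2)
1.0000 bits

Cross-entropy: H(P,Q) = -Σ p(x) log q(x)

Alternatively: H(P,Q) = H(P) + D_KL(P||Q)
H(P) = 0.9950 bits
D_KL(P||Q) = 0.0050 bits

H(P,Q) = 0.9950 + 0.0050 = 1.0000 bits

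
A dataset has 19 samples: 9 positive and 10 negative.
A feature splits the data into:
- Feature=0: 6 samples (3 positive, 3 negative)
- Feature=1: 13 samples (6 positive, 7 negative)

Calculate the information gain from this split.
0.0009 bits

Information Gain = H(Y) - H(Y|Feature)

Before split:
P(positive) = 9/19 = 0.4737
H(Y) = 0.9980 bits

After split:
Feature=0: H = 1.0000 bits (weight = 6/19)
Feature=1: H = 0.9957 bits (weight = 13/19)
H(Y|Feature) = (6/19)×1.0000 + (13/19)×0.9957 = 0.9971 bits

Information Gain = 0.9980 - 0.9971 = 0.0009 bits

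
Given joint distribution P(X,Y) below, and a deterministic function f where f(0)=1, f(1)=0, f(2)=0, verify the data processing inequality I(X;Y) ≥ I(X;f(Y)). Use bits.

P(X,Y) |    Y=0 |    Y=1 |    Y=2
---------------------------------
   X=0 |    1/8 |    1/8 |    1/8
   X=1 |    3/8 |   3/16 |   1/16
I(X;Y) = 0.0732, I(X;f(Y)) = 0.0488, inequality holds: 0.0732 ≥ 0.0488

Data Processing Inequality: For any Markov chain X → Y → Z, we have I(X;Y) ≥ I(X;Z).

Here Z = f(Y) is a deterministic function of Y, forming X → Y → Z.

Original I(X;Y) = 0.0732 bits

After applying f:
P(X,Z) where Z=f(Y):
- P(X,Z=0) = P(X,Y=1) + P(X,Y=2)
- P(X,Z=1) = P(X,Y=0)

I(X;Z) = I(X;f(Y)) = 0.0488 bits

Verification: 0.0732 ≥ 0.0488 ✓

Information cannot be created by processing; the function f can only lose information about X.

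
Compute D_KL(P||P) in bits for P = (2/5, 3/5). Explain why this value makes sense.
0.0000 bits

KL divergence satisfies the Gibbs inequality: D_KL(P||Q) ≥ 0 for all distributions P, Q.

D_KL(P||Q) = Σ p(x) log(p(x)/q(x))
Each term is p(x) × log_2(p(x)/p(x)) = p(x) × log_2(1) = 0, so the sum is 0.
D_KL(P||Q) = 0.0000 bits

When P = Q, the KL divergence is exactly 0, as there is no 'divergence' between identical distributions.

This non-negativity is a fundamental property: relative entropy cannot be negative because it measures how different Q is from P.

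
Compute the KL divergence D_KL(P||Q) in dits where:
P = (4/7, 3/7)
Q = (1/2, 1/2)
0.0044 dits

KL divergence: D_KL(P||Q) = Σ p(x) log(p(x)/q(x))

Computing term by term:
  x=0: 4/7 × log_10[(4/7)/(1/2)] = 4/7 × 0.0580 = 0.0331
  x=1: 3/7 × log_10[(3/7)/(1/2)] = 3/7 × -0.0669 = -0.0287

D_KL(P||Q) = 0.0044 dits

Note: KL divergence is always non-negative and equals 0 iff P = Q.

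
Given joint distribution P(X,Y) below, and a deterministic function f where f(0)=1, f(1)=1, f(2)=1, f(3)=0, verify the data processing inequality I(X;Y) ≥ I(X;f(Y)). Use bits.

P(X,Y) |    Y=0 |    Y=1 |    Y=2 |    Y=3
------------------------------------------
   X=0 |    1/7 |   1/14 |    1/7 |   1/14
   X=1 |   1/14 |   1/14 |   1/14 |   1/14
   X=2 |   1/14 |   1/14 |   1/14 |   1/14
I(X;Y) = 0.0202, I(X;f(Y)) = 0.0074, inequality holds: 0.0202 ≥ 0.0074

Data Processing Inequality: For any Markov chain X → Y → Z, we have I(X;Y) ≥ I(X;Z).

Here Z = f(Y) is a deterministic function of Y, forming X → Y → Z.

Original I(X;Y) = 0.0202 bits

After applying f:
P(X,Z) where Z=f(Y):
- P(X,Z=0) = P(X,Y=3)
- P(X,Z=1) = P(X,Y=0) + P(X,Y=1) + P(X,Y=2)

I(X;Z) = I(X;f(Y)) = 0.0074 bits

Verification: 0.0202 ≥ 0.0074 ✓

Information cannot be created by processing; the function f can only lose information about X.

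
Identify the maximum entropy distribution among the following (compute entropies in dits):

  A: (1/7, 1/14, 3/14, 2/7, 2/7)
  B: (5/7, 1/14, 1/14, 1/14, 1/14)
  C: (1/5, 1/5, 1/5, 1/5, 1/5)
C

For a discrete distribution over n outcomes, entropy is maximized by the uniform distribution.

Computing entropies:
H(A) = 0.6568 dits
H(B) = 0.4318 dits
H(C) = 0.6990 dits

The uniform distribution (where all probabilities equal 1/5) achieves the maximum entropy of log_10(5) = 0.6990 dits.

Distribution C has the highest entropy.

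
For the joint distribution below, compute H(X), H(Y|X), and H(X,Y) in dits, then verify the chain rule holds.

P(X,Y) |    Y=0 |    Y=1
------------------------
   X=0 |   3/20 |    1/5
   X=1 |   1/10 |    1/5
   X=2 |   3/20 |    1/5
H(X,Y) = 0.7666, H(X) = 0.4760, H(Y|X) = 0.2905 (all in dits)

Chain rule: H(X,Y) = H(X) + H(Y|X)

Left side — joint entropy directly:
H(X,Y) = -Σ p(x,y) log p(x,y) = 0.7666 dits

Right side — compute H(Y|X) from the conditional distributions:
P(X) = (7/20, 3/10, 7/20), so H(X) = 0.4760 dits
H(Y|X) = Σ_x P(X=x) · H(Y|X=x):
  P(Y|X=0) = (3/7, 4/7), H(Y|X=0) = 0.2966, weight P(X=0) = 7/20
  P(Y|X=1) = (1/3, 2/3), H(Y|X=1) = 0.2764, weight P(X=1) = 3/10
  P(Y|X=2) = (3/7, 4/7), H(Y|X=2) = 0.2966, weight P(X=2) = 7/20
H(Y|X) = 0.2905 dits

H(X) + H(Y|X) = 0.4760 + 0.2905 = 0.7666 dits

Both sides equal 0.7666 dits. ✓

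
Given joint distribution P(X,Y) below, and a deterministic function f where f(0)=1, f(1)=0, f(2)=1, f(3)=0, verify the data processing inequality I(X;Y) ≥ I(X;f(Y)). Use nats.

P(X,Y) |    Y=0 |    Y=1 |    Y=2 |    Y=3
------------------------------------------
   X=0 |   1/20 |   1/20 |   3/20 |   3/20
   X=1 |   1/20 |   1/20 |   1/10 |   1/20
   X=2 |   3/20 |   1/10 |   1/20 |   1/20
I(X;Y) = 0.0940, I(X;f(Y)) = 0.0036, inequality holds: 0.0940 ≥ 0.0036

Data Processing Inequality: For any Markov chain X → Y → Z, we have I(X;Y) ≥ I(X;Z).

Here Z = f(Y) is a deterministic function of Y, forming X → Y → Z.

Original I(X;Y) = 0.0940 nats

After applying f:
P(X,Z) where Z=f(Y):
- P(X,Z=0) = P(X,Y=1) + P(X,Y=3)
- P(X,Z=1) = P(X,Y=0) + P(X,Y=2)

I(X;Z) = I(X;f(Y)) = 0.0036 nats

Verification: 0.0940 ≥ 0.0036 ✓

Information cannot be created by processing; the function f can only lose information about X.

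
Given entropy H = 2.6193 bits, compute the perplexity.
6.1445

Perplexity is 2^H (or exp(H) for natural log).

H = 2.6193 bits
Perplexity = 2^2.6193 = 6.1445

Interpretation: The model's uncertainty is equivalent to choosing uniformly among 6.1 options.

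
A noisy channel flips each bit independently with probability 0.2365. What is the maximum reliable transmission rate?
0.2108 bits

For a binary symmetric channel (BSC) with error probability p:
Capacity C = 1 - H(p) bits per symbol

where H(p) = -p log₂(p) - (1-p) log₂(1-p) is the binary entropy function.

H(0.2365) = 0.7892 bits
C = 1 - 0.7892 = 0.2108 bits per symbol

This means we can reliably transmit up to 0.2108 bits of information per channel use.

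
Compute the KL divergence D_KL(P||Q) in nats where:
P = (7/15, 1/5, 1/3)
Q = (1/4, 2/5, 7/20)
0.1364 nats

KL divergence: D_KL(P||Q) = Σ p(x) log(p(x)/q(x))

Computing term by term:
  x=0: 7/15 × log_e[(7/15)/(1/4)] = 7/15 × 0.6242 = 0.2913
  x=1: 1/5 × log_e[(1/5)/(2/5)] = 1/5 × -0.6931 = -0.1386
  x=2: 1/3 × log_e[(1/3)/(7/20)] = 1/3 × -0.0488 = -0.0163

D_KL(P||Q) = 0.1364 nats

Note: KL divergence is always non-negative and equals 0 iff P = Q.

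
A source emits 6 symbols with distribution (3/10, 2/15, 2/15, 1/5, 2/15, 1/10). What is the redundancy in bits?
0.1045 bits

Redundancy measures how far a source is from maximum entropy:
R = H_max - H(X)

Maximum entropy for 6 symbols: H_max = log_2(6) = 2.5850 bits
Actual entropy: H(X) = 2.4804 bits
Redundancy: R = 2.5850 - 2.4804 = 0.1045 bits

This redundancy represents potential for compression: the source could be compressed by 0.1045 bits per symbol.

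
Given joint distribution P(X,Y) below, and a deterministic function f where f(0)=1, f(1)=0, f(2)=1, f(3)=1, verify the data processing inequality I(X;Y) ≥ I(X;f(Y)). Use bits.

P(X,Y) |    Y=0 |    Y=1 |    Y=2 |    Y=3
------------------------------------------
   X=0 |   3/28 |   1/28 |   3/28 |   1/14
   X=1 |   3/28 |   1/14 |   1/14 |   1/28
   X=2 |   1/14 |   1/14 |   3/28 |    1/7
I(X;Y) = 0.0636, I(X;f(Y)) = 0.0147, inequality holds: 0.0636 ≥ 0.0147

Data Processing Inequality: For any Markov chain X → Y → Z, we have I(X;Y) ≥ I(X;Z).

Here Z = f(Y) is a deterministic function of Y, forming X → Y → Z.

Original I(X;Y) = 0.0636 bits

After applying f:
P(X,Z) where Z=f(Y):
- P(X,Z=0) = P(X,Y=1)
- P(X,Z=1) = P(X,Y=0) + P(X,Y=2) + P(X,Y=3)

I(X;Z) = I(X;f(Y)) = 0.0147 bits

Verification: 0.0636 ≥ 0.0147 ✓

Information cannot be created by processing; the function f can only lose information about X.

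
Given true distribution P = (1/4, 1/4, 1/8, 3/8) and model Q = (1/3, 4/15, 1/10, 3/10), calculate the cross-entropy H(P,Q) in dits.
0.5839 dits

Cross-entropy: H(P,Q) = -Σ p(x) log q(x)

Alternatively: H(P,Q) = H(P) + D_KL(P||Q)
H(P) = 0.5737 dits
D_KL(P||Q) = 0.0102 dits

H(P,Q) = 0.5737 + 0.0102 = 0.5839 dits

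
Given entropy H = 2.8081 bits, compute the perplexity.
7.0036

Perplexity is 2^H (or exp(H) for natural log).

H = 2.8081 bits
Perplexity = 2^2.8081 = 7.0036

Interpretation: The model's uncertainty is equivalent to choosing uniformly among 7.0 options.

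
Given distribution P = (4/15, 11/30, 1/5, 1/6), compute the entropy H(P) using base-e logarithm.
1.3409 nats

Shannon entropy is H(X) = -Σ p(x) log p(x).

For P = (4/15, 11/30, 1/5, 1/6):
H = -4/15 × log_e(4/15) -11/30 × log_e(11/30) -1/5 × log_e(1/5) -1/6 × log_e(1/6)
H = 1.3409 nats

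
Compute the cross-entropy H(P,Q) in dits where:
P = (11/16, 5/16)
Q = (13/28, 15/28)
0.3138 dits

Cross-entropy: H(P,Q) = -Σ p(x) log q(x)

Alternatively: H(P,Q) = H(P) + D_KL(P||Q)
H(P) = 0.2697 dits
D_KL(P||Q) = 0.0441 dits

H(P,Q) = 0.2697 + 0.0441 = 0.3138 dits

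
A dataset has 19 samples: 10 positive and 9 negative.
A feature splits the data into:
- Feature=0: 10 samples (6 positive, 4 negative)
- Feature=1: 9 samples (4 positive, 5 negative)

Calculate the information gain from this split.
0.0175 bits

Information Gain = H(Y) - H(Y|Feature)

Before split:
P(positive) = 10/19 = 0.5263
H(Y) = 0.9980 bits

After split:
Feature=0: H = 0.9710 bits (weight = 10/19)
Feature=1: H = 0.9911 bits (weight = 9/19)
H(Y|Feature) = (10/19)×0.9710 + (9/19)×0.9911 = 0.9805 bits

Information Gain = 0.9980 - 0.9805 = 0.0175 bits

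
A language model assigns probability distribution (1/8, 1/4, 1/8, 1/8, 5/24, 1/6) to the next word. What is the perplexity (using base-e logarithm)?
5.7649

Perplexity is e^H (or exp(H) for natural log).

First, H = -Σ p log p = 1.7518 nats
Perplexity = e^1.7518 = 5.7649

Interpretation: The model's uncertainty is equivalent to choosing uniformly among 5.8 options.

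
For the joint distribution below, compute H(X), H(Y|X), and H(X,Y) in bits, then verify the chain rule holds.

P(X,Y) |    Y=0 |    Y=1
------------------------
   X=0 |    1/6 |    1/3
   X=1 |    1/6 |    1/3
H(X,Y) = 1.9183, H(X) = 1.0000, H(Y|X) = 0.9183 (all in bits)

Chain rule: H(X,Y) = H(X) + H(Y|X)

Left side — joint entropy directly:
H(X,Y) = -Σ p(x,y) log p(x,y) = 1.9183 bits

Right side — compute H(Y|X) from the conditional distributions:
P(X) = (1/2, 1/2), so H(X) = 1.0000 bits
H(Y|X) = Σ_x P(X=x) · H(Y|X=x):
  P(Y|X=0) = (1/3, 2/3), H(Y|X=0) = 0.9183, weight P(X=0) = 1/2
  P(Y|X=1) = (1/3, 2/3), H(Y|X=1) = 0.9183, weight P(X=1) = 1/2
H(Y|X) = 0.9183 bits

H(X) + H(Y|X) = 1.0000 + 0.9183 = 1.9183 bits

Both sides equal 1.9183 bits. ✓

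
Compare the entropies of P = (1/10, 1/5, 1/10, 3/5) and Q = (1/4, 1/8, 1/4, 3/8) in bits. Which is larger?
Q

Computing entropies in bits:
H(P) = 1.5710
H(Q) = 1.9056

Distribution Q has higher entropy.

Intuition: The distribution closer to uniform (more spread out) has higher entropy.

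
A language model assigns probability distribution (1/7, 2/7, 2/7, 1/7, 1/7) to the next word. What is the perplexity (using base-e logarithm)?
4.7107

Perplexity is e^H (or exp(H) for natural log).

First, H = -Σ p log p = 1.5498 nats
Perplexity = e^1.5498 = 4.7107

Interpretation: The model's uncertainty is equivalent to choosing uniformly among 4.7 options.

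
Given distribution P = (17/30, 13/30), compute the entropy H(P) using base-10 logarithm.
0.2972 dits

Shannon entropy is H(X) = -Σ p(x) log p(x).

For P = (17/30, 13/30):
H = -17/30 × log_10(17/30) -13/30 × log_10(13/30)
H = 0.2972 dits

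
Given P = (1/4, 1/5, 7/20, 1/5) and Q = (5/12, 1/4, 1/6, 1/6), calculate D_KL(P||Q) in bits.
0.1786 bits

KL divergence: D_KL(P||Q) = Σ p(x) log(p(x)/q(x))

Computing term by term:
  x=0: 1/4 × log_2[(1/4)/(5/12)] = 1/4 × -0.7370 = -0.1842
  x=1: 1/5 × log_2[(1/5)/(1/4)] = 1/5 × -0.3219 = -0.0644
  x=2: 7/20 × log_2[(7/20)/(1/6)] = 7/20 × 1.0704 = 0.3746
  x=3: 1/5 × log_2[(1/5)/(1/6)] = 1/5 × 0.2630 = 0.0526

D_KL(P||Q) = 0.1786 bits

Note: KL divergence is always non-negative and equals 0 iff P = Q.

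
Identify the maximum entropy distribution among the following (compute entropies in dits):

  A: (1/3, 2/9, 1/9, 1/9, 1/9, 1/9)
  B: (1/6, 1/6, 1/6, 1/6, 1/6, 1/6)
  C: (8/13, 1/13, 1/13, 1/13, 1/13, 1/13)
B

For a discrete distribution over n outcomes, entropy is maximized by the uniform distribution.

Computing entropies:
H(A) = 0.7283 dits
H(B) = 0.7782 dits
H(C) = 0.5582 dits

The uniform distribution (where all probabilities equal 1/6) achieves the maximum entropy of log_10(6) = 0.7782 dits.

Distribution B has the highest entropy.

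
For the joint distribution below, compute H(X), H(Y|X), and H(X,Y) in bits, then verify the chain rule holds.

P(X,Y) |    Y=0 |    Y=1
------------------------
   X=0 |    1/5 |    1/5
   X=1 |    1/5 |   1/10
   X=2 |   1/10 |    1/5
H(X,Y) = 2.5219, H(X) = 1.5710, H(Y|X) = 0.9510 (all in bits)

Chain rule: H(X,Y) = H(X) + H(Y|X)

Left side — joint entropy directly:
H(X,Y) = -Σ p(x,y) log p(x,y) = 2.5219 bits

Right side — compute H(Y|X) from the conditional distributions:
P(X) = (2/5, 3/10, 3/10), so H(X) = 1.5710 bits
H(Y|X) = Σ_x P(X=x) · H(Y|X=x):
  P(Y|X=0) = (1/2, 1/2), H(Y|X=0) = 1.0000, weight P(X=0) = 2/5
  P(Y|X=1) = (2/3, 1/3), H(Y|X=1) = 0.9183, weight P(X=1) = 3/10
  P(Y|X=2) = (1/3, 2/3), H(Y|X=2) = 0.9183, weight P(X=2) = 3/10
H(Y|X) = 0.9510 bits

H(X) + H(Y|X) = 1.5710 + 0.9510 = 2.5219 bits

Both sides equal 2.5219 bits. ✓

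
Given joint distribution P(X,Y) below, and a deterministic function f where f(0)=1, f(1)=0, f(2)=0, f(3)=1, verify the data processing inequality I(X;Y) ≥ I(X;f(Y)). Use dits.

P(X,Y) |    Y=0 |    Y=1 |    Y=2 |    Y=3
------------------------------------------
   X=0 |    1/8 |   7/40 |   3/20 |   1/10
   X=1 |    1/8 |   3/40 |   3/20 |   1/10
I(X;Y) = 0.0068, I(X;f(Y)) = 0.0018, inequality holds: 0.0068 ≥ 0.0018

Data Processing Inequality: For any Markov chain X → Y → Z, we have I(X;Y) ≥ I(X;Z).

Here Z = f(Y) is a deterministic function of Y, forming X → Y → Z.

Original I(X;Y) = 0.0068 dits

After applying f:
P(X,Z) where Z=f(Y):
- P(X,Z=0) = P(X,Y=1) + P(X,Y=2)
- P(X,Z=1) = P(X,Y=0) + P(X,Y=3)

I(X;Z) = I(X;f(Y)) = 0.0018 dits

Verification: 0.0068 ≥ 0.0018 ✓

Information cannot be created by processing; the function f can only lose information about X.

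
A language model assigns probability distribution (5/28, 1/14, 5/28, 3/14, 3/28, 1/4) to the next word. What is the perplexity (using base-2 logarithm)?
5.5832

Perplexity is 2^H (or exp(H) for natural log).

First, H = -Σ p log p = 2.4811 bits
Perplexity = 2^2.4811 = 5.5832

Interpretation: The model's uncertainty is equivalent to choosing uniformly among 5.6 options.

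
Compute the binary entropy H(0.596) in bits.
0.9732 bits

The binary entropy function is:
H(p) = -p log(p) - (1-p) log(1-p)

H(0.596) = -0.596 × log_2(0.596) - 0.404 × log_2(0.404)
H(0.596) = 0.9732 bits

Note: Binary entropy is maximized at p=0.5 (H=1 bit) and minimized at p=0 or p=1 (H=0).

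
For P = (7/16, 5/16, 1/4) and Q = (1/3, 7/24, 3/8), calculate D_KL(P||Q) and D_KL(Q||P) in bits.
D_KL(P||Q) = 0.0565, D_KL(Q||P) = 0.0596

KL divergence is not symmetric: D_KL(P||Q) ≠ D_KL(Q||P) in general.

D_KL(P||Q) = 0.0565 bits
D_KL(Q||P) = 0.0596 bits

No, they are not equal!

This asymmetry is why KL divergence is not a true distance metric.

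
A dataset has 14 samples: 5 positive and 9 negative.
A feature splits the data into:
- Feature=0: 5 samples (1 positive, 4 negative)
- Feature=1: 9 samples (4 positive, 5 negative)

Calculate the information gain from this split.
0.0453 bits

Information Gain = H(Y) - H(Y|Feature)

Before split:
P(positive) = 5/14 = 0.3571
H(Y) = 0.9403 bits

After split:
Feature=0: H = 0.7219 bits (weight = 5/14)
Feature=1: H = 0.9911 bits (weight = 9/14)
H(Y|Feature) = (5/14)×0.7219 + (9/14)×0.9911 = 0.8950 bits

Information Gain = 0.9403 - 0.8950 = 0.0453 bits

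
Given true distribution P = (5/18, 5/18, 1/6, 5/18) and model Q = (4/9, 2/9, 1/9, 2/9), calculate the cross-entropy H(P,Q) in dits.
0.6198 dits

Cross-entropy: H(P,Q) = -Σ p(x) log q(x)

Alternatively: H(P,Q) = H(P) + D_KL(P||Q)
H(P) = 0.5933 dits
D_KL(P||Q) = 0.0265 dits

H(P,Q) = 0.5933 + 0.0265 = 0.6198 dits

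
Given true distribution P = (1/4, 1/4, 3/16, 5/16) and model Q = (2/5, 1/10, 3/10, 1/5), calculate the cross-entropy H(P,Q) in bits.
2.2122 bits

Cross-entropy: H(P,Q) = -Σ p(x) log q(x)

Alternatively: H(P,Q) = H(P) + D_KL(P||Q)
H(P) = 1.9772 bits
D_KL(P||Q) = 0.2350 bits

H(P,Q) = 1.9772 + 0.2350 = 2.2122 bits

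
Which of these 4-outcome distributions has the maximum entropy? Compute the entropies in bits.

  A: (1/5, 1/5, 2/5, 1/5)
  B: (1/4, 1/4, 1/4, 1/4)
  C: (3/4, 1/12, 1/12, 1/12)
B

For a discrete distribution over n outcomes, entropy is maximized by the uniform distribution.

Computing entropies:
H(A) = 1.9219 bits
H(B) = 2.0000 bits
H(C) = 1.2075 bits

The uniform distribution (where all probabilities equal 1/4) achieves the maximum entropy of log_2(4) = 2.0000 bits.

Distribution B has the highest entropy.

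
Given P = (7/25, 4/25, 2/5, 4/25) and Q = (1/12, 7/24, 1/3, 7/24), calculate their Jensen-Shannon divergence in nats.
0.0491 nats

Jensen-Shannon divergence is:
JSD(P||Q) = 0.5 × D_KL(P||M) + 0.5 × D_KL(Q||M)
where M = 0.5 × (P + Q) is the mixture distribution.

M = 0.5 × (7/25, 4/25, 2/5, 4/25) + 0.5 × (1/12, 7/24, 1/3, 7/24) = (0.181667, 0.225833, 11/30, 0.225833)

D_KL(P||M) = 0.0457 nats
D_KL(Q||M) = 0.0525 nats

JSD(P||Q) = 0.5 × 0.0457 + 0.5 × 0.0525 = 0.0491 nats

Unlike KL divergence, JSD is symmetric and bounded: 0 ≤ JSD ≤ log(2).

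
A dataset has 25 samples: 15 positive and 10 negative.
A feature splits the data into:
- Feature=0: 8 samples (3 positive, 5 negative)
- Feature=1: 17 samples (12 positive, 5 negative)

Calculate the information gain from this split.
0.0712 bits

Information Gain = H(Y) - H(Y|Feature)

Before split:
P(positive) = 15/25 = 0.6000
H(Y) = 0.9710 bits

After split:
Feature=0: H = 0.9544 bits (weight = 8/25)
Feature=1: H = 0.8740 bits (weight = 17/25)
H(Y|Feature) = (8/25)×0.9544 + (17/25)×0.8740 = 0.8997 bits

Information Gain = 0.9710 - 0.8997 = 0.0712 bits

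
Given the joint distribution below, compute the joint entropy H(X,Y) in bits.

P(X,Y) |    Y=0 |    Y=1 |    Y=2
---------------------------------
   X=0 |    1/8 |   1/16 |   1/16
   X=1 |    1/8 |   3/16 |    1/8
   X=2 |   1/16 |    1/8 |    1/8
3.0778 bits

Joint entropy is H(X,Y) = -Σ_{x,y} p(x,y) log p(x,y).

Summing over all non-zero entries:
H(X,Y) = -[1/8·log_2(1/8) + 1/16·log_2(1/16) + 1/16·log_2(1/16) + 1/8·log_2(1/8) + 3/16·log_2(3/16) + 1/8·log_2(1/8) + 1/16·log_2(1/16) + 1/8·log_2(1/8) + 1/8·log_2(1/8)]
H(X,Y) = 3.0778 bits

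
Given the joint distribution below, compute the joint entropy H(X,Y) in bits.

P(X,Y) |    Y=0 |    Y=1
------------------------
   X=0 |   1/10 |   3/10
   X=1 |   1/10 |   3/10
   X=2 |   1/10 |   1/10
2.3710 bits

Joint entropy is H(X,Y) = -Σ_{x,y} p(x,y) log p(x,y).

Summing over all non-zero entries:
H(X,Y) = -[1/10·log_2(1/10) + 3/10·log_2(3/10) + 1/10·log_2(1/10) + 3/10·log_2(3/10) + 1/10·log_2(1/10) + 1/10·log_2(1/10)]
H(X,Y) = 2.3710 bits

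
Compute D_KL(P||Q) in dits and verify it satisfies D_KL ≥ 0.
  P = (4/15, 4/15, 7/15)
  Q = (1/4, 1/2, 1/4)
0.0612 dits

KL divergence satisfies the Gibbs inequality: D_KL(P||Q) ≥ 0 for all distributions P, Q.

D_KL(P||Q) = Σ p(x) log(p(x)/q(x))
Term by term:
  x=0: 4/15 × log_10[(4/15)/(1/4)] = 0.0075
  x=1: 4/15 × log_10[(4/15)/(1/2)] = -0.0728
  x=2: 7/15 × log_10[(7/15)/(1/4)] = 0.1265
D_KL(P||Q) = 0.0612 dits

D_KL(P||Q) = 0.0612 ≥ 0 ✓

This non-negativity is a fundamental property: relative entropy cannot be negative because it measures how different Q is from P.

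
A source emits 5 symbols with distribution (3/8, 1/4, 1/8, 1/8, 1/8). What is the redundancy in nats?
0.1153 nats

Redundancy measures how far a source is from maximum entropy:
R = H_max - H(X)

Maximum entropy for 5 symbols: H_max = log_e(5) = 1.6094 nats
Actual entropy: H(X) = 1.4942 nats
Redundancy: R = 1.6094 - 1.4942 = 0.1153 nats

This redundancy represents potential for compression: the source could be compressed by 0.1153 nats per symbol.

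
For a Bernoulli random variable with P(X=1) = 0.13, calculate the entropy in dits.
0.1678 dits

The binary entropy function is:
H(p) = -p log(p) - (1-p) log(1-p)

H(0.13) = -0.13 × log_10(0.13) - 0.87 × log_10(0.87)
H(0.13) = 0.1678 dits

Note: Binary entropy is maximized at p=0.5 (H=1 bit) and minimized at p=0 or p=1 (H=0).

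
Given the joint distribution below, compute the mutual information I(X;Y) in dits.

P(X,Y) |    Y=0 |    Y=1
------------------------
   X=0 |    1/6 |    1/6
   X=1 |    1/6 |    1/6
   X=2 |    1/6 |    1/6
0.0000 dits

Mutual information: I(X;Y) = H(X) + H(Y) - H(X,Y)

Marginals:
P(X) = (1/3, 1/3, 1/3), H(X) = 0.4771 dits
P(Y) = (1/2, 1/2), H(Y) = 0.3010 dits

Joint entropy: H(X,Y) = 0.7782 dits

I(X;Y) = 0.4771 + 0.3010 - 0.7782 = 0.0000 dits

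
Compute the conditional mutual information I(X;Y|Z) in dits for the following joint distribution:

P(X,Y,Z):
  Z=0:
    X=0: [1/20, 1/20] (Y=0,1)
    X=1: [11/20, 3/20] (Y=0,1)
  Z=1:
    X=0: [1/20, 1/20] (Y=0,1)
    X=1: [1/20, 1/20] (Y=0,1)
0.0073 dits

Conditional mutual information: I(X;Y|Z) = H(X|Z) + H(Y|Z) - H(X,Y|Z)

H(Z) = 0.2173
H(X,Z) = 0.4084 → H(X|Z) = 0.1911
H(Y,Z) = 0.4729 → H(Y|Z) = 0.2556
H(X,Y,Z) = 0.6567 → H(X,Y|Z) = 0.4394

I(X;Y|Z) = 0.1911 + 0.2556 - 0.4394 = 0.0073 dits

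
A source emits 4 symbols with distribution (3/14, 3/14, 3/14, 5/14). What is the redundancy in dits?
0.0123 dits

Redundancy measures how far a source is from maximum entropy:
R = H_max - H(X)

Maximum entropy for 4 symbols: H_max = log_10(4) = 0.6021 dits
Actual entropy: H(X) = 0.5898 dits
Redundancy: R = 0.6021 - 0.5898 = 0.0123 dits

This redundancy represents potential for compression: the source could be compressed by 0.0123 dits per symbol.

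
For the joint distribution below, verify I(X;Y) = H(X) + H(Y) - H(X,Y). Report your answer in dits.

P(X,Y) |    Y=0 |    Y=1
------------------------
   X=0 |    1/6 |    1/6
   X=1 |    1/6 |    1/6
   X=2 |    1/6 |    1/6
I(X;Y) = 0.0000 dits

Mutual information has multiple equivalent forms:
- I(X;Y) = H(X) - H(X|Y)
- I(X;Y) = H(Y) - H(Y|X)
- I(X;Y) = H(X) + H(Y) - H(X,Y)

Computing all quantities:
H(X) = 0.4771, H(Y) = 0.3010, H(X,Y) = 0.7782
H(X|Y) = 0.4771, H(Y|X) = 0.3010

Verification:
H(X) - H(X|Y) = 0.4771 - 0.4771 = 0.0000
H(Y) - H(Y|X) = 0.3010 - 0.3010 = 0.0000
H(X) + H(Y) - H(X,Y) = 0.4771 + 0.3010 - 0.7782 = 0.0000

All forms give I(X;Y) = 0.0000 dits. ✓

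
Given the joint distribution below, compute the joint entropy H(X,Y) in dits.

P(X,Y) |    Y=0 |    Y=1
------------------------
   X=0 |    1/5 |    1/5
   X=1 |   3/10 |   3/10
0.5933 dits

Joint entropy is H(X,Y) = -Σ_{x,y} p(x,y) log p(x,y).

Summing over all non-zero entries:
H(X,Y) = -[1/5·log_10(1/5) + 1/5·log_10(1/5) + 3/10·log_10(3/10) + 3/10·log_10(3/10)]
H(X,Y) = 0.5933 dits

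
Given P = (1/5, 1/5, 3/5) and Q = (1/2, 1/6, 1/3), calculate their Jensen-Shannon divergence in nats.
0.0533 nats

Jensen-Shannon divergence is:
JSD(P||Q) = 0.5 × D_KL(P||M) + 0.5 × D_KL(Q||M)
where M = 0.5 × (P + Q) is the mixture distribution.

M = 0.5 × (1/5, 1/5, 3/5) + 0.5 × (1/2, 1/6, 1/3) = (7/20, 0.183333, 7/15)

D_KL(P||M) = 0.0563 nats
D_KL(Q||M) = 0.0503 nats

JSD(P||Q) = 0.5 × 0.0563 + 0.5 × 0.0503 = 0.0533 nats

Unlike KL divergence, JSD is symmetric and bounded: 0 ≤ JSD ≤ log(2).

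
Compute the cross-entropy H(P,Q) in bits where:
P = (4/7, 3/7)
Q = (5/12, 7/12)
1.0550 bits

Cross-entropy: H(P,Q) = -Σ p(x) log q(x)

Alternatively: H(P,Q) = H(P) + D_KL(P||Q)
H(P) = 0.9852 bits
D_KL(P||Q) = 0.0698 bits

H(P,Q) = 0.9852 + 0.0698 = 1.0550 bits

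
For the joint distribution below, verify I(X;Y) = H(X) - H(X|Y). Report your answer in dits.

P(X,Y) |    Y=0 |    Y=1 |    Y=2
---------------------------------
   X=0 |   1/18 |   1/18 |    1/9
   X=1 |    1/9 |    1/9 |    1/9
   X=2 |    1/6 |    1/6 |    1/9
I(X;Y) = 0.0089 dits

Mutual information has multiple equivalent forms:
- I(X;Y) = H(X) - H(X|Y)
- I(X;Y) = H(Y) - H(Y|X)
- I(X;Y) = H(X) + H(Y) - H(X,Y)

Computing all quantities:
H(X) = 0.4607, H(Y) = 0.4771, H(X,Y) = 0.9290
H(X|Y) = 0.4519, H(Y|X) = 0.4683

Verification:
H(X) - H(X|Y) = 0.4607 - 0.4519 = 0.0089
H(Y) - H(Y|X) = 0.4771 - 0.4683 = 0.0089
H(X) + H(Y) - H(X,Y) = 0.4607 + 0.4771 - 0.9290 = 0.0089

All forms give I(X;Y) = 0.0089 dits. ✓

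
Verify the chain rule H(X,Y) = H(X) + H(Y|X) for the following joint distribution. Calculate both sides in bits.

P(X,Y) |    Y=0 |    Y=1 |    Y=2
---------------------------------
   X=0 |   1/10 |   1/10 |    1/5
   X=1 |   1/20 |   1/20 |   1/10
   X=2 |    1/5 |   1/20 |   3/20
H(X,Y) = 2.9842, H(X) = 1.5219, H(Y|X) = 1.4623 (all in bits)

Chain rule: H(X,Y) = H(X) + H(Y|X)

Left side — joint entropy directly:
H(X,Y) = -Σ p(x,y) log p(x,y) = 2.9842 bits

Right side — compute H(Y|X) from the conditional distributions:
P(X) = (2/5, 1/5, 2/5), so H(X) = 1.5219 bits
H(Y|X) = Σ_x P(X=x) · H(Y|X=x):
  P(Y|X=0) = (1/4, 1/4, 1/2), H(Y|X=0) = 1.5000, weight P(X=0) = 2/5
  P(Y|X=1) = (1/4, 1/4, 1/2), H(Y|X=1) = 1.5000, weight P(X=1) = 1/5
  P(Y|X=2) = (1/2, 1/8, 3/8), H(Y|X=2) = 1.4056, weight P(X=2) = 2/5
H(Y|X) = 1.4623 bits

H(X) + H(Y|X) = 1.5219 + 1.4623 = 2.9842 bits

Both sides equal 2.9842 bits. ✓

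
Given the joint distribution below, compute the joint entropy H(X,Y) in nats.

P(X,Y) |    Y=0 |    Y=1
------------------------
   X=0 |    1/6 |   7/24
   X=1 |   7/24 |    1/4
1.3640 nats

Joint entropy is H(X,Y) = -Σ_{x,y} p(x,y) log p(x,y).

Summing over all non-zero entries:
H(X,Y) = -[1/6·log_e(1/6) + 7/24·log_e(7/24) + 7/24·log_e(7/24) + 1/4·log_e(1/4)]
H(X,Y) = 1.3640 nats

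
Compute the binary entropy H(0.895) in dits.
0.1459 dits

The binary entropy function is:
H(p) = -p log(p) - (1-p) log(1-p)

H(0.895) = -0.895 × log_10(0.895) - 0.105 × log_10(0.105)
H(0.895) = 0.1459 dits

Note: Binary entropy is maximized at p=0.5 (H=1 bit) and minimized at p=0 or p=1 (H=0).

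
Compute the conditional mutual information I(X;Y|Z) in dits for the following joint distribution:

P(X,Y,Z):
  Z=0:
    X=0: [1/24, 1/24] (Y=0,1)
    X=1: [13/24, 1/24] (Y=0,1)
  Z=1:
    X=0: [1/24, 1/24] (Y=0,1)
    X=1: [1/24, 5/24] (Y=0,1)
0.0262 dits

Conditional mutual information: I(X;Y|Z) = H(X|Z) + H(Y|Z) - H(X,Y|Z)

H(Z) = 0.2764
H(X,Z) = 0.4669 → H(X|Z) = 0.1905
H(Y,Z) = 0.4669 → H(Y|Z) = 0.1905
H(X,Y,Z) = 0.6312 → H(X,Y|Z) = 0.3548

I(X;Y|Z) = 0.1905 + 0.1905 - 0.3548 = 0.0262 dits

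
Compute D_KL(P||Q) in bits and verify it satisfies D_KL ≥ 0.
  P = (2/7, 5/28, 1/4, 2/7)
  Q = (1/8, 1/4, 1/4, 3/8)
0.1420 bits

KL divergence satisfies the Gibbs inequality: D_KL(P||Q) ≥ 0 for all distributions P, Q.

D_KL(P||Q) = Σ p(x) log(p(x)/q(x))
Term by term:
  x=0: 2/7 × log_2[(2/7)/(1/8)] = 0.3408
  x=1: 5/28 × log_2[(5/28)/(1/4)] = -0.0867
  x=2: 1/4 × log_2[(1/4)/(1/4)] = 0.0000
  x=3: 2/7 × log_2[(2/7)/(3/8)] = -0.1121
D_KL(P||Q) = 0.1420 bits

D_KL(P||Q) = 0.1420 ≥ 0 ✓

This non-negativity is a fundamental property: relative entropy cannot be negative because it measures how different Q is from P.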